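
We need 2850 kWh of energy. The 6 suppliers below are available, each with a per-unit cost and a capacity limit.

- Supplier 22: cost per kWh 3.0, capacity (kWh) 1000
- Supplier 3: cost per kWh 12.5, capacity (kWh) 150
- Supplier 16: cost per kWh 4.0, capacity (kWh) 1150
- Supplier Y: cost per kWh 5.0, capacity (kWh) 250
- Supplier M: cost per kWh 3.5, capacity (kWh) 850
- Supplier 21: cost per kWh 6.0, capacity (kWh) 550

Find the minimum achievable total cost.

Use suppliers in increasing cost order.
Supplier 22 at 3.0: take all 1000 kWh → 1850 still needed.
Supplier M (3.5): use full 850 → 1000 kWh to go.
Supplier 16 at 4.0: take 1000 of its 1150 → requirement met.
Supplier Y, Supplier 21, Supplier 3: unused.
Cost = 1000×3.0 + 850×3.5 + 1000×4.0 = 9975.

9975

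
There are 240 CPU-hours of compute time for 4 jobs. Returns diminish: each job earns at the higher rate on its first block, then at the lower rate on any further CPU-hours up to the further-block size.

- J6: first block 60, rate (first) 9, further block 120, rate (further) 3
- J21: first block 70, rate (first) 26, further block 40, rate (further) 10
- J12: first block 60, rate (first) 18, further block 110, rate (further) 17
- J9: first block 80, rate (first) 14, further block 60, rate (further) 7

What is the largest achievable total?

Rank every tier by rate: J21/T1 26 > J12/T1 18 > J12/T2 17 > J9/T1 14 > J21/T2 10 > J6/T1 9 > J9/T2 7 > J6/T2 3.
J21 T1 at 26: fill all 70 → 170 left.
J12/T1 (18): +60 → 110 left.
J12/T2 (17): +110 → 0 left.
Total = 26×70 + 18×60 + 17×110 = 4770.

4770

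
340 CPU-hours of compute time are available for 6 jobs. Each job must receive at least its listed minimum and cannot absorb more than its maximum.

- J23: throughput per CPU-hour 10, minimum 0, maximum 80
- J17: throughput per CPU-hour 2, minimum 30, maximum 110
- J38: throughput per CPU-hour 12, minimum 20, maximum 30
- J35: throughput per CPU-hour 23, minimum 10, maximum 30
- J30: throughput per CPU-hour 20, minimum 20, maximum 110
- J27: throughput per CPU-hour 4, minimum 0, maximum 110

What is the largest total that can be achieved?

Meeting every minimum uses 0+30+20+10+20+0 = 80 CPU-hours, leaving 260.
Rank by throughput per CPU-hour: J35 23 > J30 20 > J38 12 > J23 10 > J27 4 > J17 2.
J35: +20 to 30 (cap) ; 240 left.
J30: +90 to 110 (cap) ; 150 left.
Give J38 10 more to hit its cap of 30 ; 140 left.
J23 takes 80 more to reach its cap of 80 ; 60 left.
J27: +60 (room for 110) → 60. Pool exhausted.
Total = 10×80 + 2×30 + 12×30 + 23×30 + 20×110 + 4×60 = 4350.

4350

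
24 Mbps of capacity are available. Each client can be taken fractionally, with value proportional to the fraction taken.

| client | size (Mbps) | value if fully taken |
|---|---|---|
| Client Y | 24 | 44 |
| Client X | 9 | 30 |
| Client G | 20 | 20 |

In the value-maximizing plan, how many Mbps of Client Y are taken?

15

Best value per unit of size first: Client X 30/9≈3.33, Client Y 44/24≈1.83, Client G 20/20≈1.
All 9 Mbps of Client X fit (value 30) → 15 remain.
15 Mbps left: a 15/24 share of Client Y gives 44×15/24 = 27.5.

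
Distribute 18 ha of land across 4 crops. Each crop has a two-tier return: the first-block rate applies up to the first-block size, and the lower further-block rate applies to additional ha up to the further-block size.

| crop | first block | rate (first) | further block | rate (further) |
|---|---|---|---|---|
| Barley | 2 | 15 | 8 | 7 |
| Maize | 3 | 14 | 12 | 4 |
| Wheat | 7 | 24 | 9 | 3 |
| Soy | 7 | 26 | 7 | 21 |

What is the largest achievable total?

434

Treat each block as its own option and order by rate: Soy/tier1 26 > Wheat/tier1 24 > Soy/tier2 21 > Barley/tier1 15 > Maize/tier1 14 > Barley/tier2 7 > Maize/tier2 4 > Wheat/tier2 3.
Soy/tier1 (26): +7 ; 11 left.
Wheat/tier1 (24): +7 ; 4 left.
Soy tier2 at 21: only 4 left, fill 4.
Total = 26×7 + 24×7 + 21×4 = 434.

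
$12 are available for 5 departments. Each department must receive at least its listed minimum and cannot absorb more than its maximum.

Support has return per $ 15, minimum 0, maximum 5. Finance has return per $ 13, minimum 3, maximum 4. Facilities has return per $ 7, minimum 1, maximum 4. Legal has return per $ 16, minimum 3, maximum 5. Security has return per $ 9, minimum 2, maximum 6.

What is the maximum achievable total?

159

Meeting every minimum uses 0+3+1+3+2 = 9 $, leaving 3.
Highest return per $ first: Legal 16 > Support 15 > Finance 13 > Security 9 > Facilities 7.
Legal: +2 to 5 (cap) → 1 left.
Only 1 left; Support takes them to reach 1.
Total = 15×1 + 13×3 + 7×1 + 16×5 + 9×2 = 159.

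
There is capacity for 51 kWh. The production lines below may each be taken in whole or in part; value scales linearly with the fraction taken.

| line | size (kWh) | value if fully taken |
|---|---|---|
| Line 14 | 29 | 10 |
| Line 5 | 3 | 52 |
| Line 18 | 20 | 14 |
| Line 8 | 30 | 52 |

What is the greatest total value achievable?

Sort by value density: Line 5 52/3≈17.3, Line 8 52/30≈1.73, Line 18 14/20≈0.7, Line 14 10/29≈0.345.
Line 5: take in full, 3 kWh for value 52 ; 48 left.
All 30 kWh of Line 8 fit (value 52) ; 18 remain.
Fill the last 18 kWh with part of Line 18: 18/20 of it earns 12.6.
Total value = 116.6.

116.6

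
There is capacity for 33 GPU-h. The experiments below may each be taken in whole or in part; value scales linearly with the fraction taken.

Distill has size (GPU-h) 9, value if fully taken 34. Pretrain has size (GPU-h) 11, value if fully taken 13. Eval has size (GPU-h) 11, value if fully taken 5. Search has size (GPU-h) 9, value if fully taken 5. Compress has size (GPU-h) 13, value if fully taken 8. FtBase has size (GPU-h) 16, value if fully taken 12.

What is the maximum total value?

56.75

Rank by value-to-size ratio: Distill 34/9≈3.78, Pretrain 13/11≈1.18, FtBase 12/16≈0.75, Compress 8/13≈0.615, Search 5/9≈0.556, Eval 5/11≈0.455.
Take all of Distill (9 GPU-h, value 34) — 24 GPU-h left.
Take all of Pretrain (11 GPU-h, value 13) — 13 GPU-h left.
Fill the last 13 GPU-h with part of FtBase: 13/16 of it earns 9.75.
Total value = 56.75.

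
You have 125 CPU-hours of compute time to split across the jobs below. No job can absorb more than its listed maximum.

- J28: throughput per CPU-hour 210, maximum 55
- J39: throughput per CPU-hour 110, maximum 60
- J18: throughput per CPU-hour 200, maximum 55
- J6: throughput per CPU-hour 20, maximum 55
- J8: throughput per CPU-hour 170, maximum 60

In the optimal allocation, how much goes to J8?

15

Highest throughput per CPU-hour first: J28 210 > J18 200 > J8 170 > J39 110 > J6 20.
Give J28 55 to hit its cap of 55 — 70 left.
J18 takes 55 to reach its cap of 55 — 15 left.
Only 15 left; J8 takes them to reach 15.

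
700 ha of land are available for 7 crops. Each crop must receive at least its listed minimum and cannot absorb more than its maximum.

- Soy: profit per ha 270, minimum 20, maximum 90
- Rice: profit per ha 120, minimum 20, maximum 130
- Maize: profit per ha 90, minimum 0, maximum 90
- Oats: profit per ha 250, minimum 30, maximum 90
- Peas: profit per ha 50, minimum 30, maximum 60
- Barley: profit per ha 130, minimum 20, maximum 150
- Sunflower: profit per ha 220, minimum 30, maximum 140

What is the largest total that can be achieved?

120500

Meeting every minimum uses 20+20+0+30+30+20+30 = 150 ha, leaving 550.
Highest profit per ha first: Soy 270 > Oats 250 > Sunflower 220 > Barley 130 > Rice 120 > Maize 90 > Peas 50.
Soy takes 70 more to reach its cap of 90 — 480 left.
Give Oats 60 more to hit its cap of 90 — 420 left.
Sunflower takes 110 more to reach its cap of 140 — 310 left.
Barley: +130 to 150 (cap) — 180 left.
Rice takes 110 more to reach its cap of 130 — 70 left.
Only 70 left; Maize takes them to reach 70.
Total = 270×90 + 120×130 + 90×70 + 250×90 + 50×30 + 130×150 + 220×140 = 120500.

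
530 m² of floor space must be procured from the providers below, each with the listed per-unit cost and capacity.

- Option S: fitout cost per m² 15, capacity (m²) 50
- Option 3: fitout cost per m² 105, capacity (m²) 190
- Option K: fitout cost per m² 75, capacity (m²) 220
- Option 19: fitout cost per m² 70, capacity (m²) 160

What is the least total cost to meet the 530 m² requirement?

38950

Use providers in increasing cost order.
Take 50 from Option S at 15 — need 480 more.
Option 19 at 70: take all 160 m² — 320 still needed.
Take 220 from Option K at 75 — need 100 more.
Take 100 from Option 3 at 105 to finish.
Cost = 50×15 + 160×70 + 220×75 + 100×105 = 38950.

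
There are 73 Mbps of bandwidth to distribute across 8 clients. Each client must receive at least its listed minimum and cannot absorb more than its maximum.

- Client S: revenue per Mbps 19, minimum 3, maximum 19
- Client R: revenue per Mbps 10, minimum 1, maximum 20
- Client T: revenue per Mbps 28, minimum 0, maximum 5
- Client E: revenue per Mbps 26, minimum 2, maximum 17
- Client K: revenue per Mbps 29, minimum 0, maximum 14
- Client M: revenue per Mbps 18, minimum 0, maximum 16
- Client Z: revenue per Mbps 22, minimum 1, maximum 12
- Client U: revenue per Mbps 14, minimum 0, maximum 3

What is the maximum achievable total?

Meeting every minimum uses 3+1+0+2+0+0+1+0 = 7 Mbps, leaving 66.
Order the clients by revenue per Mbps: Client K 29 > Client T 28 > Client E 26 > Client Z 22 > Client S 19 > Client M 18 > Client U 14 > Client R 10.
Client K takes 14 more to reach its cap of 14 — 52 left.
Give Client T 5 more to hit its cap of 5 — 47 left.
Client E: +15 to 17 (cap) — 32 left.
Client Z: +11 to 12 (cap) — 21 left.
Give Client S 16 more to hit its cap of 19 — 5 left.
Client M: +5 (room for 16) → 5. Pool exhausted.
Total = 19×19 + 10×1 + 28×5 + 26×17 + 29×14 + 18×5 + 22×12 = 1713.

1713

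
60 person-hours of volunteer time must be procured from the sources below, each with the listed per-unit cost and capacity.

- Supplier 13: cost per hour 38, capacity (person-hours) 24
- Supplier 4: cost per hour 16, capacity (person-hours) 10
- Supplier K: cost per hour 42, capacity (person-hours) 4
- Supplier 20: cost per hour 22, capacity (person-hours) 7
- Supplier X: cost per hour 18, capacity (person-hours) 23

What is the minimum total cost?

Cheapest first:
Take 10 from Supplier 4 at 16 → need 50 more.
Supplier X at 18: take all 23 person-hours → 27 still needed.
Supplier 20 at 22: take all 7 person-hours → 20 still needed.
Supplier 13 (38): take the remaining 20 → done.
Supplier K: unused.
Cost = 10×16 + 23×18 + 7×22 + 20×38 = 1488.

1488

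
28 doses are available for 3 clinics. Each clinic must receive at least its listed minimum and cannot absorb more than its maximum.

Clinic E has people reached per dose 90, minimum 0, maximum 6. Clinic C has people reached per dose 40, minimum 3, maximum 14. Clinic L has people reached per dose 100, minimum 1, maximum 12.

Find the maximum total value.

2140

Meeting every minimum uses 0+3+1 = 4 doses, leaving 24.
Highest people reached per dose first: Clinic L 100 > Clinic E 90 > Clinic C 40.
Give Clinic L 11 more to hit its cap of 12 → 13 left.
Clinic E: +6 to 6 (cap) → 7 left.
Only 7 left; Clinic C takes them to reach 10.
Total = 90×6 + 40×10 + 100×12 = 2140.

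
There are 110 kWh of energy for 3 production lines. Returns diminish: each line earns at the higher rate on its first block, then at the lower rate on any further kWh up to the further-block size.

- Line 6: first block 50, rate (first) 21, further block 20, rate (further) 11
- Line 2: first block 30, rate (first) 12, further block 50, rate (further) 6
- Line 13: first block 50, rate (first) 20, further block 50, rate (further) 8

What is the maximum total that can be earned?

Treat each block as its own option and order by rate: Line 6/first 21 > Line 13/first 20 > Line 2/first 12 > Line 6/second 11 > Line 13/second 8 > Line 2/second 6.
Line 6 first at 21: fill all 50 ; 60 left.
Line 13 first at 20: fill all 50 ; 10 left.
Line 2/first: +10 of 30 at 12; pool empty.
Total = 21×50 + 20×50 + 12×10 = 2170.

2170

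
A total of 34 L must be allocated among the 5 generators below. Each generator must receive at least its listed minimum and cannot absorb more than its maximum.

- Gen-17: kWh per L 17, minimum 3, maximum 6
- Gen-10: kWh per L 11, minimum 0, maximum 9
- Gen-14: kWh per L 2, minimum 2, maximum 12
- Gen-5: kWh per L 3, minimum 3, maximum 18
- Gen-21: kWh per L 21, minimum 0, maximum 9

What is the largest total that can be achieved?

Meeting every minimum uses 3+0+2+3+0 = 8 L, leaving 26.
Order the generators by kWh per L: Gen-21 21 > Gen-17 17 > Gen-10 11 > Gen-5 3 > Gen-14 2.
Give Gen-21 9 more to hit its cap of 9 ; 17 left.
Gen-17: +3 to 6 (cap) ; 14 left.
Gen-10 takes 9 more to reach its cap of 9 ; 5 left.
Gen-5: +5 (room for 15) → 8. Pool exhausted.
Total = 17×6 + 11×9 + 2×2 + 3×8 + 21×9 = 418.

418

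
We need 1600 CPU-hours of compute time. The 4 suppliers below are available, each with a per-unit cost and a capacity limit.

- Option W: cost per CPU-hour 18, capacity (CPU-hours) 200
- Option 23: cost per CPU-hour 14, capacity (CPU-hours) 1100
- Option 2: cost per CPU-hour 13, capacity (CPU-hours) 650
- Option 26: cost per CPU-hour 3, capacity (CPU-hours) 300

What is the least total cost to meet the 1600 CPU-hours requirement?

18450

Cheapest first:
Take 300 from Option 26 at 3 → need 1300 more.
Option 2 at 13: take all 650 CPU-hours → 650 still needed.
Take 650 from Option 23 at 14 to finish.
Option W: unused.
Cost = 300×3 + 650×13 + 650×14 = 18450.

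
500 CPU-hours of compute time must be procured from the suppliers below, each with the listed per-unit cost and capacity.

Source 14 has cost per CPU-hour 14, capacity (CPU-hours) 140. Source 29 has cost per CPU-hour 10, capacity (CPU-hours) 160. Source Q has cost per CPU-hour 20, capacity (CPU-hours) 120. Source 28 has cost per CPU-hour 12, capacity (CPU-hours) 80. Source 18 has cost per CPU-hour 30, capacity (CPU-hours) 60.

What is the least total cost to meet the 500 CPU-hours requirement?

6920

Use suppliers in increasing cost order.
Take 160 from Source 29 at 10 ; need 340 more.
Source 28 (12): use full 80 ; 260 CPU-hours to go.
Source 14 (14): use full 140 ; 120 CPU-hours to go.
Take 120 from Source Q at 20 ; need 0 more.
Source 18: unused.
Cost = 160×10 + 80×12 + 140×14 + 120×20 = 6920.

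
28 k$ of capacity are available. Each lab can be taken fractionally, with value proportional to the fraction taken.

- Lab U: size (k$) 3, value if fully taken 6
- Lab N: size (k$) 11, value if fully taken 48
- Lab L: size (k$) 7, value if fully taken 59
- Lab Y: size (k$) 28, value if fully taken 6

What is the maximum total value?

114.5

Sort by value density: Lab L 59/7≈8.43, Lab N 48/11≈4.36, Lab U 6/3≈2, Lab Y 6/28≈0.214.
All 7 k$ of Lab L fit (value 59) — 21 remain.
All 11 k$ of Lab N fit (value 48) — 10 remain.
Lab U: take in full, 3 k$ for value 6 — 7 left.
Fill the last 7 k$ with part of Lab Y: 7/28 of it earns 1.5.
Total value = 114.5.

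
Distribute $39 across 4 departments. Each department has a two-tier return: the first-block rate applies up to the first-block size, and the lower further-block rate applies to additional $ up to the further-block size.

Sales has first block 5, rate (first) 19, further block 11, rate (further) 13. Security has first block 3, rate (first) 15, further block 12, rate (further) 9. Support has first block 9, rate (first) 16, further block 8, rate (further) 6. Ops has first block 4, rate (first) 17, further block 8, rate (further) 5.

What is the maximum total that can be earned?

Rank every tier by rate: Sales/first 19 > Ops/first 17 > Support/first 16 > Security/first 15 > Sales/second 13 > Security/second 9 > Support/second 6 > Ops/second 5.
Fill Sales first block (5 at 19) ; 34 left.
Ops/first (17): +4 ; 30 left.
Support/first (16): +9 ; 21 left.
Security/first (15): +3 ; 18 left.
Sales/second (13): +11 ; 7 left.
Security second at 9: only 7 left, fill 7.
Total = 19×5 + 17×4 + 16×9 + 15×3 + 13×11 + 9×7 = 558.

558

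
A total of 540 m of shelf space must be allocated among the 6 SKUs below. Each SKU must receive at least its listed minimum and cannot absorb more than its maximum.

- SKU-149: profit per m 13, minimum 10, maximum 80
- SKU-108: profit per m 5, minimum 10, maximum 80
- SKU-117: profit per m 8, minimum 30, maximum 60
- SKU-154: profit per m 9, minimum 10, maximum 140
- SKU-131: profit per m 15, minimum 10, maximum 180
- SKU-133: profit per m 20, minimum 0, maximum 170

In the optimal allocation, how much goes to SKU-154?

70

Meeting every minimum uses 10+10+30+10+10+0 = 70 m, leaving 470.
Rank by profit per m: SKU-133 20 > SKU-131 15 > SKU-149 13 > SKU-154 9 > SKU-117 8 > SKU-108 5.
SKU-133: +170 to 170 (cap) → 300 left.
SKU-131 takes 170 more to reach its cap of 180 → 130 left.
Give SKU-149 70 more to hit its cap of 80 → 60 left.
SKU-154: +60 (room for 130) → 70. Pool exhausted.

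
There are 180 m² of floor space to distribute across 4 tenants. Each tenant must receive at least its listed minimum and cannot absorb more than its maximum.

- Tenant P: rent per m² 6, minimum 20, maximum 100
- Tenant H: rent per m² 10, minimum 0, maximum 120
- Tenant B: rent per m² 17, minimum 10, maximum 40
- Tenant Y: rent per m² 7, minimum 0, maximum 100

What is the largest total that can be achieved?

Meeting every minimum uses 20+0+10+0 = 30 m², leaving 150.
Rank by rent per m²: Tenant B 17 > Tenant H 10 > Tenant Y 7 > Tenant P 6.
Tenant B takes 30 more to reach its cap of 40 — 120 left.
Tenant H: +120 to 120 (cap) — 0 left.
Total = 6×20 + 10×120 + 17×40 = 2000.

2000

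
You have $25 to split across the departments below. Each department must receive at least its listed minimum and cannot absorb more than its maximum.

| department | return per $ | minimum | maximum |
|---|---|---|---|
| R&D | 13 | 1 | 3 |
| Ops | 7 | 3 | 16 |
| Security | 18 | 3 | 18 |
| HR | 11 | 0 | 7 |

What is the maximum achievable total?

Meeting every minimum uses 1+3+3+0 = 7 $, leaving 18.
Highest return per $ first: Security 18 > R&D 13 > HR 11 > Ops 7.
Security takes 15 more to reach its cap of 18 — 3 left.
R&D: +2 to 3 (cap) — 1 left.
HR has room for 7 more but only 1 remain, so it gets 1.
Total = 13×3 + 7×3 + 18×18 + 11×1 = 395.

395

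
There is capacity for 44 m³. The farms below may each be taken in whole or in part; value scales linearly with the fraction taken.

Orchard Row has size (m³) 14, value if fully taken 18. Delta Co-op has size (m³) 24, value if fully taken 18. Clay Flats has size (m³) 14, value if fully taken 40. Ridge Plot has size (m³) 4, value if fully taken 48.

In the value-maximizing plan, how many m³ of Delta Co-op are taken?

Sort by value density: Ridge Plot 48/4≈12, Clay Flats 40/14≈2.86, Orchard Row 18/14≈1.29, Delta Co-op 18/24≈0.75.
Ridge Plot: take in full, 4 m³ for value 48 → 40 left.
Clay Flats: take in full, 14 m³ for value 40 → 26 left.
Orchard Row: take in full, 14 m³ for value 18 → 12 left.
12 m³ left: a 12/24 share of Delta Co-op gives 18×12/24 = 9.

12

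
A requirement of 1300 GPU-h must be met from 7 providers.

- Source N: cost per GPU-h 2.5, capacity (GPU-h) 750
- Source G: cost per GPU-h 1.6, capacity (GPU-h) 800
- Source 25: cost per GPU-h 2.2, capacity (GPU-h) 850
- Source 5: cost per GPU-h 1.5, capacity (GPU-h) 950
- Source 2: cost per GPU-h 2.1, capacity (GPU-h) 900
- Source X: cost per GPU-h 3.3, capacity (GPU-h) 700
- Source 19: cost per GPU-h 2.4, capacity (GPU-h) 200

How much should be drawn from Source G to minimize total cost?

350

Cheapest first:
Source 5 at 1.5: take all 950 GPU-h → 350 still needed.
Source G (1.6): take the remaining 350 → done.
Source 2, Source 25, Source 19, Source N, Source X: unused.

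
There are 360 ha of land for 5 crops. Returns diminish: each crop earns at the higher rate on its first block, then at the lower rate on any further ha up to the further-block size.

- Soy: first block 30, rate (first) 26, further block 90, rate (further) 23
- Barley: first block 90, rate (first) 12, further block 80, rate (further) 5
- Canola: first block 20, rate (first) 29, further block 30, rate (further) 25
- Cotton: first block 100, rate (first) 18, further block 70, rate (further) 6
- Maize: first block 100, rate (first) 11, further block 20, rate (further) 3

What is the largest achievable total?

Rank every tier by rate: Canola/first 29 > Soy/first 26 > Canola/second 25 > Soy/second 23 > Cotton/first 18 > Barley/first 12 > Maize/first 11 > Cotton/second 6 > Barley/second 5 > Maize/second 3.
Canola first at 29: fill all 20 — 340 left.
Soy first at 26: fill all 30 — 310 left.
Canola/second (25): +30 — 280 left.
Soy/second (23): +90 — 190 left.
Cotton first at 18: fill all 100 — 90 left.
Barley/first (12): +90 — 0 left.
Total = 29×20 + 26×30 + 25×30 + 23×90 + 18×100 + 12×90 = 7060.

7060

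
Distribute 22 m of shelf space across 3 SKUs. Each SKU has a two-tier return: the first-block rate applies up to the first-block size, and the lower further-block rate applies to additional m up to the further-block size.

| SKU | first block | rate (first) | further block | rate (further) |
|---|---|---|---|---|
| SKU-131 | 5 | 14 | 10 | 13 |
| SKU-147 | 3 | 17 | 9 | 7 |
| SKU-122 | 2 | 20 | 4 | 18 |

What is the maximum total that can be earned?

Order all 6 blocks by rate: SKU-122/first 20 > SKU-122/second 18 > SKU-147/first 17 > SKU-131/first 14 > SKU-131/second 13 > SKU-147/second 7.
SKU-122/first (20): +2 ; 20 left.
Fill SKU-122 second block (4 at 18) ; 16 left.
Fill SKU-147 first block (3 at 17) ; 13 left.
Fill SKU-131 first block (5 at 14) ; 8 left.
8 remain; put them into SKU-131 second at 13.
Total = 20×2 + 18×4 + 17×3 + 14×5 + 13×8 = 337.

337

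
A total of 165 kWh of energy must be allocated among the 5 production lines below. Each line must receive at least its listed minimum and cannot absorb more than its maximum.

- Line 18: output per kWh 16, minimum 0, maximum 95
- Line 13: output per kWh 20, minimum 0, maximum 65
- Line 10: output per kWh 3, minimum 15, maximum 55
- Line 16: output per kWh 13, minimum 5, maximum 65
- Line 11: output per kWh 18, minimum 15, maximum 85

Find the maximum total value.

2850

Meeting every minimum uses 0+0+15+5+15 = 35 kWh, leaving 130.
Order the production lines by output per kWh: Line 13 20 > Line 11 18 > Line 18 16 > Line 16 13 > Line 10 3.
Line 13 takes 65 more to reach its cap of 65 ; 65 left.
Only 65 left; Line 11 takes them to reach 80.
Total = 20×65 + 3×15 + 13×5 + 18×80 = 2850.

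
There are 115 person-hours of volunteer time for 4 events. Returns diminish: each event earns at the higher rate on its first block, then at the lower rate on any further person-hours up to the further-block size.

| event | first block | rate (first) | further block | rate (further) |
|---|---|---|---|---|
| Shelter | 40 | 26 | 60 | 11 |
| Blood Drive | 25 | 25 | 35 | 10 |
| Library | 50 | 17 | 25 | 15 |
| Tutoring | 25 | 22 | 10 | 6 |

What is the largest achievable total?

2640

Rank every tier by rate: Shelter/T1 26 > Blood Drive/T1 25 > Tutoring/T1 22 > Library/T1 17 > Library/T2 15 > Shelter/T2 11 > Blood Drive/T2 10 > Tutoring/T2 6.
Shelter/T1 (26): +40 ; 75 left.
Blood Drive/T1 (25): +25 ; 50 left.
Tutoring/T1 (22): +25 ; 25 left.
Library/T1: +25 of 50 at 17; pool empty.
Total = 26×40 + 25×25 + 22×25 + 17×25 = 2640.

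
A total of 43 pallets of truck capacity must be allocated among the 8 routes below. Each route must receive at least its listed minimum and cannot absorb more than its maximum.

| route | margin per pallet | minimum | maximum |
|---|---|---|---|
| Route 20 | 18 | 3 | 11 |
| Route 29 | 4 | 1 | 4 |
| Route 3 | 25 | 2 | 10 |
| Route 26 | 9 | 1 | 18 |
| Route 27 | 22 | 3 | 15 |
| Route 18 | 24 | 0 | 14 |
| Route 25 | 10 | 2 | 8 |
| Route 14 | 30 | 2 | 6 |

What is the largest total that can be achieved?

Meeting every minimum uses 3+1+2+1+3+0+2+2 = 14 pallets, leaving 29.
Order the routes by margin per pallet: Route 14 30 > Route 3 25 > Route 18 24 > Route 27 22 > Route 20 18 > Route 25 10 > Route 26 9 > Route 29 4.
Route 14 takes 4 more to reach its cap of 6 ; 25 left.
Give Route 3 8 more to hit its cap of 10 ; 17 left.
Route 18 takes 14 more to reach its cap of 14 ; 3 left.
Route 27: +3 (room for 12) → 6. Pool exhausted.
Total = 18×3 + 4×1 + 25×10 + 9×1 + 22×6 + 24×14 + 10×2 + 30×6 = 985.

985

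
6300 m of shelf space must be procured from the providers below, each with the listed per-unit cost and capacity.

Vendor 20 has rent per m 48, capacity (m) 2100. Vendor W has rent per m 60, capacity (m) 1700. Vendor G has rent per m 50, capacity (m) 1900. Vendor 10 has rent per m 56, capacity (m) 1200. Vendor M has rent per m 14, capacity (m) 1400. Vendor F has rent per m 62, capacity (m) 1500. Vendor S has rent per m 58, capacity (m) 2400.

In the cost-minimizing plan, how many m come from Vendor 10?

900

Cheapest first:
Take 1400 from Vendor M at 14 — need 4900 more.
Vendor 20 (48): use full 2100 — 2800 m to go.
Vendor G at 50: take all 1900 m — 900 still needed.
Take 900 from Vendor 10 at 56 to finish.
Vendor S, Vendor W, Vendor F: unused.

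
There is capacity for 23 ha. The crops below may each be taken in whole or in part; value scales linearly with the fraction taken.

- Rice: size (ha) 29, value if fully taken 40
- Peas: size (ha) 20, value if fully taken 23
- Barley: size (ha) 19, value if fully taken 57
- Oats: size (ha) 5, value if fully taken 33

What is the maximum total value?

87

Sort by value density: Oats 33/5≈6.6, Barley 57/19≈3, Rice 40/29≈1.38, Peas 23/20≈1.15.
All 5 ha of Oats fit (value 33) ; 18 remain.
Fill the last 18 ha with part of Barley: 18/19 of it earns 54.
Total value = 87.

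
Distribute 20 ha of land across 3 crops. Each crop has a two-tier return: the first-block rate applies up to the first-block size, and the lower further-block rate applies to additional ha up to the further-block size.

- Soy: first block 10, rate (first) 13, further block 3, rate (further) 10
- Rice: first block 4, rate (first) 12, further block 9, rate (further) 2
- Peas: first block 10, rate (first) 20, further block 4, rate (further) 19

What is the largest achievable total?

354

Treat each block as its own option and order by rate: Peas/first 20 > Peas/second 19 > Soy/first 13 > Rice/first 12 > Soy/second 10 > Rice/second 2.
Fill Peas first block (10 at 20) → 10 left.
Peas second at 19: fill all 4 → 6 left.
Soy first at 13: only 6 left, fill 6.
Total = 20×10 + 19×4 + 13×6 = 354.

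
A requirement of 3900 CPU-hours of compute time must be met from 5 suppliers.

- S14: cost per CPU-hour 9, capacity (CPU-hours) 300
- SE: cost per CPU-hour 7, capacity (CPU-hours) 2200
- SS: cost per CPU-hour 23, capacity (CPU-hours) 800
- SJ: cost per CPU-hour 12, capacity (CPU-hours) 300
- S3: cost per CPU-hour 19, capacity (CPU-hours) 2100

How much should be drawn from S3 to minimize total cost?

Fill from the cheapest supplier first.
SE (7): use full 2200 → 1700 CPU-hours to go.
Take 300 from S14 at 9 → need 1400 more.
SJ at 12: take all 300 CPU-hours → 1100 still needed.
S3 at 19: take 1100 of its 2100 → requirement met.
SS: unused.

1100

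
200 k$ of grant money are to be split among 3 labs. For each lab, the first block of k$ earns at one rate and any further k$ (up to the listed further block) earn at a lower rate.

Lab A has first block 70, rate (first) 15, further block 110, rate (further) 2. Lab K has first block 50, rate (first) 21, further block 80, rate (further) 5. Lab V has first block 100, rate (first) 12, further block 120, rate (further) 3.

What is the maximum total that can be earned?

Treat each block as its own option and order by rate: Lab K/tier1 21 > Lab A/tier1 15 > Lab V/tier1 12 > Lab K/tier2 5 > Lab V/tier2 3 > Lab A/tier2 2.
Lab K tier1 at 21: fill all 50 → 150 left.
Fill Lab A tier1 block (70 at 15) → 80 left.
80 remain; put them into Lab V tier1 at 12.
Total = 21×50 + 15×70 + 12×80 = 3060.

3060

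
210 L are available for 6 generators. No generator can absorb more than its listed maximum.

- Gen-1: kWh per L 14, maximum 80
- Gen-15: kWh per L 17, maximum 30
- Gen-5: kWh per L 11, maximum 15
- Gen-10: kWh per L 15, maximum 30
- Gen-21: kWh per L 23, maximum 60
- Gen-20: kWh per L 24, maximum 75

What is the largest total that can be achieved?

4350

Rank by kWh per L: Gen-20 24 > Gen-21 23 > Gen-15 17 > Gen-10 15 > Gen-1 14 > Gen-5 11.
Gen-20: +75 to 75 (cap) — 135 left.
Gen-21: +60 to 60 (cap) — 75 left.
Gen-15 takes 30 to reach its cap of 30 — 45 left.
Give Gen-10 30 to hit its cap of 30 — 15 left.
Only 15 left; Gen-1 takes them to reach 15.
Total = 14×15 + 17×30 + 15×30 + 23×60 + 24×75 = 4350.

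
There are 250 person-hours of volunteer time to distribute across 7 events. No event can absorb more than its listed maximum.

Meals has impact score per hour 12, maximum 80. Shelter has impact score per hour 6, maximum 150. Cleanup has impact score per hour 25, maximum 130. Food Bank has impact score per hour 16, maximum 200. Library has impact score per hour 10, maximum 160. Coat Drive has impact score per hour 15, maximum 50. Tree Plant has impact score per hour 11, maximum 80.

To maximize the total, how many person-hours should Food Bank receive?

Highest impact score per hour first: Cleanup 25 > Food Bank 16 > Coat Drive 15 > Meals 12 > Tree Plant 11 > Library 10 > Shelter 6.
Give Cleanup 130 to hit its cap of 130 → 120 left.
Only 120 left; Food Bank takes them to reach 120.

120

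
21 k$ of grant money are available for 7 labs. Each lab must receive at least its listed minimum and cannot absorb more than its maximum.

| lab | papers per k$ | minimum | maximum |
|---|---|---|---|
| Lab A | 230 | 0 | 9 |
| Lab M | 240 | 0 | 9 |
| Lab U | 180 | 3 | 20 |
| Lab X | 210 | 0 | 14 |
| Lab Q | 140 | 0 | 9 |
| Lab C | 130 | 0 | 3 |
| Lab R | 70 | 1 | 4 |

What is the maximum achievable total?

4610

Meeting every minimum uses 0+0+3+0+0+0+1 = 4 k$, leaving 17.
Rank by papers per k$: Lab M 240 > Lab A 230 > Lab X 210 > Lab U 180 > Lab Q 140 > Lab C 130 > Lab R 70.
Lab M takes 9 more to reach its cap of 9 — 8 left.
Lab A: +8 (room for 9) → 8. Pool exhausted.
Total = 230×8 + 240×9 + 180×3 + 70×1 = 4610.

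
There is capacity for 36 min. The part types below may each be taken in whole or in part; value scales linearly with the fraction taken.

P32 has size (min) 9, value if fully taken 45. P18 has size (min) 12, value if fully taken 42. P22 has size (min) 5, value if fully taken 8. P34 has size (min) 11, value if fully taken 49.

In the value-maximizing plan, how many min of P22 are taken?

4

Rank by value-to-size ratio: P32 45/9≈5, P34 49/11≈4.45, P18 42/12≈3.5, P22 8/5≈1.6.
P32: take in full, 9 min for value 45 → 27 left.
Take all of P34 (11 min, value 49) → 16 min left.
Take all of P18 (12 min, value 42) → 4 min left.
4 min left: a 4/5 share of P22 gives 8×4/5 = 6.4.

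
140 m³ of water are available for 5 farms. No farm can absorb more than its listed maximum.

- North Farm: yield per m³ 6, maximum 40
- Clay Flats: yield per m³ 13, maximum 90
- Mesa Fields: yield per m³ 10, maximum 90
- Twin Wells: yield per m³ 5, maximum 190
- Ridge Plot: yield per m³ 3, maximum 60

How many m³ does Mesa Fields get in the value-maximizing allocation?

50

Order the farms by yield per m³: Clay Flats 13 > Mesa Fields 10 > North Farm 6 > Twin Wells 5 > Ridge Plot 3.
Give Clay Flats 90 to hit its cap of 90 → 50 left.
Mesa Fields: +50 (room for 90) → 50. Pool exhausted.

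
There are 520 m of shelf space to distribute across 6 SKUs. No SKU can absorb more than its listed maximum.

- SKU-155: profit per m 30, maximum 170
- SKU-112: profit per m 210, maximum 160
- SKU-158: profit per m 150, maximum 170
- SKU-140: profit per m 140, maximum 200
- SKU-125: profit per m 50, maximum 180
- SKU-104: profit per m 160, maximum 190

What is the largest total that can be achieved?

Rank by profit per m: SKU-112 210 > SKU-104 160 > SKU-158 150 > SKU-140 140 > SKU-125 50 > SKU-155 30.
Give SKU-112 160 to hit its cap of 160 ; 360 left.
SKU-104 takes 190 to reach its cap of 190 ; 170 left.
SKU-158: +170 to 170 (cap) ; 0 left.
Total = 210×160 + 150×170 + 160×190 = 89500.

89500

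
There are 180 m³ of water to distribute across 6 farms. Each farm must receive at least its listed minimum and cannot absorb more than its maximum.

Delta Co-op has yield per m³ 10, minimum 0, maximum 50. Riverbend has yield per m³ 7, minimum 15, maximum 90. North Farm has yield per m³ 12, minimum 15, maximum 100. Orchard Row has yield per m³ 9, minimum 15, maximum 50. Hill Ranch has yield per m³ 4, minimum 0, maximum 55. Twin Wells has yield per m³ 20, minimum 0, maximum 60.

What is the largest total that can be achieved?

2520

Meeting every minimum uses 0+15+15+15+0+0 = 45 m³, leaving 135.
Rank by yield per m³: Twin Wells 20 > North Farm 12 > Delta Co-op 10 > Orchard Row 9 > Riverbend 7 > Hill Ranch 4.
Twin Wells: +60 to 60 (cap) ; 75 left.
Only 75 left; North Farm takes them to reach 90.
Total = 7×15 + 12×90 + 9×15 + 20×60 = 2520.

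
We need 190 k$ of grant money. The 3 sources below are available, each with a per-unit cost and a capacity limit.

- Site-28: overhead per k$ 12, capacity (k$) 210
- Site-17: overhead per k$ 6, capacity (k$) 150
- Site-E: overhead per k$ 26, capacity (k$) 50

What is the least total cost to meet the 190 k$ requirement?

Use sources in increasing cost order.
Take 150 from Site-17 at 6 ; need 40 more.
Site-28 at 12: take 40 of its 210 ; requirement met.
Site-E: unused.
Cost = 150×6 + 40×12 = 1380.

1380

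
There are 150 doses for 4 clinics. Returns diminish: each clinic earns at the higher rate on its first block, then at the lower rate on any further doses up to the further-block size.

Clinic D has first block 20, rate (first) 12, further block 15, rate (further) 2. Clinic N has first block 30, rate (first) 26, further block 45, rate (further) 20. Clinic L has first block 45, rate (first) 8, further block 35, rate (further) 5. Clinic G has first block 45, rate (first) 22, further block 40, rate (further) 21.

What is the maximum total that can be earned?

Treat each block as its own option and order by rate: Clinic N/T1 26 > Clinic G/T1 22 > Clinic G/T2 21 > Clinic N/T2 20 > Clinic D/T1 12 > Clinic L/T1 8 > Clinic L/T2 5 > Clinic D/T2 2.
Clinic N T1 at 26: fill all 30 ; 120 left.
Clinic G/T1 (22): +45 ; 75 left.
Clinic G T2 at 21: fill all 40 ; 35 left.
35 remain; put them into Clinic N T2 at 20.
Total = 26×30 + 22×45 + 21×40 + 20×35 = 3310.

3310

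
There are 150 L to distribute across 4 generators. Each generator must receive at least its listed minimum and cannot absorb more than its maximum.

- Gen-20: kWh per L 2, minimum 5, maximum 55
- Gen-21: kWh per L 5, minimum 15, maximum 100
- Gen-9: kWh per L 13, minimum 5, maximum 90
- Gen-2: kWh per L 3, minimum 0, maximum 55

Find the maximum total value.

1455

Meeting every minimum uses 5+15+5+0 = 25 L, leaving 125.
Rank by kWh per L: Gen-9 13 > Gen-21 5 > Gen-2 3 > Gen-20 2.
Give Gen-9 85 more to hit its cap of 90 — 40 left.
Gen-21: +40 (room for 85) → 55. Pool exhausted.
Total = 2×5 + 5×55 + 13×90 = 1455.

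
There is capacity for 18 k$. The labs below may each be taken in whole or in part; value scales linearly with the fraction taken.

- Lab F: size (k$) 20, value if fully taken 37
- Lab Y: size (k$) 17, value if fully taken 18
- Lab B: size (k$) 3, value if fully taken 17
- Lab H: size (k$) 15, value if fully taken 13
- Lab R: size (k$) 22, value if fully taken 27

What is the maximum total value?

Best value per unit of size first: Lab B 17/3≈5.67, Lab F 37/20≈1.85, Lab R 27/22≈1.23, Lab Y 18/17≈1.06, Lab H 13/15≈0.867.
Lab B: take in full, 3 k$ for value 17 — 15 left.
Fill the last 15 k$ with part of Lab F: 15/20 of it earns 27.75.
Total value = 44.75.

44.75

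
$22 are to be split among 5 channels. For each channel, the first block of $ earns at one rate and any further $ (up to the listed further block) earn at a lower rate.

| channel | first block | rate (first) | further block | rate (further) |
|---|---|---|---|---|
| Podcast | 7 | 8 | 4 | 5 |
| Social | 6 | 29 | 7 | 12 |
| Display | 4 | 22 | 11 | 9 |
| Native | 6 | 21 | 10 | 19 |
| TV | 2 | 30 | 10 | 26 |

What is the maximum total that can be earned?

582

Treat each block as its own option and order by rate: TV/tier1 30 > Social/tier1 29 > TV/tier2 26 > Display/tier1 22 > Native/tier1 21 > Native/tier2 19 > Social/tier2 12 > Display/tier2 9 > Podcast/tier1 8 > Podcast/tier2 5.
TV/tier1 (30): +2 ; 20 left.
Social tier1 at 29: fill all 6 ; 14 left.
Fill TV tier2 block (10 at 26) ; 4 left.
Fill Display tier1 block (4 at 22) ; 0 left.
Total = 30×2 + 29×6 + 26×10 + 22×4 = 582.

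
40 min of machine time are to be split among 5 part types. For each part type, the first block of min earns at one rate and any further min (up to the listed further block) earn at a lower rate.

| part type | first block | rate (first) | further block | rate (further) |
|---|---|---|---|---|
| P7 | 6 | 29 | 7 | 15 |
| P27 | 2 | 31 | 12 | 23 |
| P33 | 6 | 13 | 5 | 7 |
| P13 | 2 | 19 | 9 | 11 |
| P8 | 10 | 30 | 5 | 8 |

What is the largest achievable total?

Order all 10 blocks by rate: P27/first 31 > P8/first 30 > P7/first 29 > P27/second 23 > P13/first 19 > P7/second 15 > P33/first 13 > P13/second 11 > P8/second 8 > P33/second 7.
Fill P27 first block (2 at 31) — 38 left.
P8/first (30): +10 — 28 left.
P7/first (29): +6 — 22 left.
P27/second (23): +12 — 10 left.
Fill P13 first block (2 at 19) — 8 left.
P7 second at 15: fill all 7 — 1 left.
P33 first at 13: only 1 left, fill 1.
Total = 31×2 + 30×10 + 29×6 + 23×12 + 19×2 + 15×7 + 13×1 = 968.

968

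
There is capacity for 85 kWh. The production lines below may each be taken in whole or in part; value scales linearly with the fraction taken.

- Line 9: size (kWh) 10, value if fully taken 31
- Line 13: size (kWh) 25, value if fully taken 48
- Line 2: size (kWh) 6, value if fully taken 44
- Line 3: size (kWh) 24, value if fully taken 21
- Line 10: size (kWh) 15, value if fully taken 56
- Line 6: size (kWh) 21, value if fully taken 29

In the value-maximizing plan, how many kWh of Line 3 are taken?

Rank by value-to-size ratio: Line 2 44/6≈7.33, Line 10 56/15≈3.73, Line 9 31/10≈3.1, Line 13 48/25≈1.92, Line 6 29/21≈1.38, Line 3 21/24≈0.875.
All 6 kWh of Line 2 fit (value 44) — 79 remain.
All 15 kWh of Line 10 fit (value 56) — 64 remain.
Take all of Line 9 (10 kWh, value 31) — 54 kWh left.
All 25 kWh of Line 13 fit (value 48) — 29 remain.
All 21 kWh of Line 6 fit (value 29) — 8 remain.
8 kWh left: a 8/24 share of Line 3 gives 21×8/24 = 7.

8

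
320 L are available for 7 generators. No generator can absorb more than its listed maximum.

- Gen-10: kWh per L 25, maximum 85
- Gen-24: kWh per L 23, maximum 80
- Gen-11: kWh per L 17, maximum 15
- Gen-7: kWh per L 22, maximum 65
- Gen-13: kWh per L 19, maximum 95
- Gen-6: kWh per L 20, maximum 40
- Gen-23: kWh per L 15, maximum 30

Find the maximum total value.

7145

Order the generators by kWh per L: Gen-10 25 > Gen-24 23 > Gen-7 22 > Gen-6 20 > Gen-13 19 > Gen-11 17 > Gen-23 15.
Give Gen-10 85 to hit its cap of 85 → 235 left.
Gen-24: +80 to 80 (cap) → 155 left.
Give Gen-7 65 to hit its cap of 65 → 90 left.
Gen-6 takes 40 to reach its cap of 40 → 50 left.
Gen-13: +50 (room for 95) → 50. Pool exhausted.
Total = 25×85 + 23×80 + 22×65 + 19×50 + 20×40 = 7145.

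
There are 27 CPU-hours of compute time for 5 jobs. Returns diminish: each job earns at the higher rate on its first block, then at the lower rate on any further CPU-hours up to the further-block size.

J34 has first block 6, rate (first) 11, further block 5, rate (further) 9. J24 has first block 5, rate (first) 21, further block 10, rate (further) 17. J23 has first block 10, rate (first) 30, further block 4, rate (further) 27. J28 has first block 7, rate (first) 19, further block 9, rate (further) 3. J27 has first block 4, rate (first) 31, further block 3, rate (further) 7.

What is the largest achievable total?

Order all 10 blocks by rate: J27/tier1 31 > J23/tier1 30 > J23/tier2 27 > J24/tier1 21 > J28/tier1 19 > J24/tier2 17 > J34/tier1 11 > J34/tier2 9 > J27/tier2 7 > J28/tier2 3.
J27/tier1 (31): +4 — 23 left.
J23 tier1 at 30: fill all 10 — 13 left.
J23/tier2 (27): +4 — 9 left.
J24/tier1 (21): +5 — 4 left.
4 remain; put them into J28 tier1 at 19.
Total = 31×4 + 30×10 + 27×4 + 21×5 + 19×4 = 713.

713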